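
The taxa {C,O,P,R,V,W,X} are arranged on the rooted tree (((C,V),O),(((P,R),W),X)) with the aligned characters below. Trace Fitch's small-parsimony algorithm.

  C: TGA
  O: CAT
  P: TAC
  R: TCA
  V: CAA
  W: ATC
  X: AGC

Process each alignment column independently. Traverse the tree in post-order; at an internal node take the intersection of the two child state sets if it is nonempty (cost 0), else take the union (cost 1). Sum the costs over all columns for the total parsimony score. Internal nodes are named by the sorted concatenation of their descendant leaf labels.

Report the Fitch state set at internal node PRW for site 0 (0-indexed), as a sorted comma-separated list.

site 0, node CV: C={T} ∪ V={C} → {C,T} (+1)
site 0, node COV: CV={C,T} ∩ O={C} → {C} (+0)
site 0, node PR: P={T} ∩ R={T} → {T} (+0)
site 0, node PRW: PR={T} ∪ W={A} → {A,T} (+1)
site 0, node PRWX: PRW={A,T} ∩ X={A} → {A} (+0)
site 0, node COPRVWX: COV={C} ∪ PRWX={A} → {A,C} (+1)
site 1, node CV: C={G} ∪ V={A} → {A,G} (+1)
site 1, node COV: CV={A,G} ∩ O={A} → {A} (+0)
site 1, node PR: P={A} ∪ R={C} → {A,C} (+1)
site 1, node PRW: PR={A,C} ∪ W={T} → {A,C,T} (+1)
site 1, node PRWX: PRW={A,C,T} ∪ X={G} → {A,C,G,T} (+1)
site 1, node COPRVWX: COV={A} ∩ PRWX={A,C,G,T} → {A} (+0)
site 2, node CV: C={A} ∩ V={A} → {A} (+0)
site 2, node COV: CV={A} ∪ O={T} → {A,T} (+1)
site 2, node PR: P={C} ∪ R={A} → {A,C} (+1)
site 2, node PRW: PR={A,C} ∩ W={C} → {C} (+0)
site 2, node PRWX: PRW={C} ∩ X={C} → {C} (+0)
site 2, node COPRVWX: COV={A,T} ∪ PRWX={C} → {A,C,T} (+1)
per-site changes: [3, 4, 3]; total = 10

A,T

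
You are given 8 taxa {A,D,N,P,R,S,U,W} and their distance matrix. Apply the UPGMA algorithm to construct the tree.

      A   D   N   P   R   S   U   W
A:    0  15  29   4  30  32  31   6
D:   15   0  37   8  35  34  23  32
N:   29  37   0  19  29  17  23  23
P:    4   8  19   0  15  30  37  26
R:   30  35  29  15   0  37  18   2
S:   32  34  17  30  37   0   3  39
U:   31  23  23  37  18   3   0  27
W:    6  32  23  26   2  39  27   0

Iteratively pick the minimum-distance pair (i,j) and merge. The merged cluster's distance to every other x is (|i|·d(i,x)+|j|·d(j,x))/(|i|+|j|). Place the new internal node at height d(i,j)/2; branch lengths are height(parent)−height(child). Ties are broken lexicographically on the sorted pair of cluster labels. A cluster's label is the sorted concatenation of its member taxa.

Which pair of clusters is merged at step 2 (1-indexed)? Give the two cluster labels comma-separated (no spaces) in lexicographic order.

step 1: merge (R,W) at d=2; branch lengths R→1, W→1; new cluster RW
  updated: d(A,RW)=18, d(D,RW)=67/2, d(N,RW)=26, d(P,RW)=41/2, d(RW,S)=38, d(RW,U)=45/2
step 2: merge (S,U) at d=3; branch lengths S→3/2, U→3/2; new cluster SU
  updated: d(A,SU)=63/2, d(D,SU)=57/2, d(N,SU)=20, d(P,SU)=67/2, d(RW,SU)=121/4
step 3: merge (A,P) at d=4; branch lengths A→2, P→2; new cluster AP
  updated: d(AP,D)=23/2, d(AP,N)=24, d(AP,RW)=77/4, d(AP,SU)=65/2
step 4: merge (AP,D) at d=23/2; branch lengths AP→15/4, D→23/4; new cluster ADP
  updated: d(ADP,N)=85/3, d(ADP,RW)=24, d(ADP,SU)=187/6
step 5: merge (N,SU) at d=20; branch lengths N→10, SU→17/2; new cluster NSU
  updated: d(ADP,NSU)=272/9, d(NSU,RW)=173/6
step 6: merge (ADP,RW) at d=24; branch lengths ADP→25/4, RW→11; new cluster ADPRW
  updated: d(ADPRW,NSU)=89/3
step 7: merge (ADPRW,NSU) at d=89/3; branch lengths ADPRW→17/6, NSU→29/6; new cluster ADNPRSUW
final tree: ((((A:2,P:2):15/4,D:23/4):25/4,(R:1,W:1):11):17/6,(N:10,(S:3/2,U:3/2):17/2):29/6)
total length: 743/12

S,U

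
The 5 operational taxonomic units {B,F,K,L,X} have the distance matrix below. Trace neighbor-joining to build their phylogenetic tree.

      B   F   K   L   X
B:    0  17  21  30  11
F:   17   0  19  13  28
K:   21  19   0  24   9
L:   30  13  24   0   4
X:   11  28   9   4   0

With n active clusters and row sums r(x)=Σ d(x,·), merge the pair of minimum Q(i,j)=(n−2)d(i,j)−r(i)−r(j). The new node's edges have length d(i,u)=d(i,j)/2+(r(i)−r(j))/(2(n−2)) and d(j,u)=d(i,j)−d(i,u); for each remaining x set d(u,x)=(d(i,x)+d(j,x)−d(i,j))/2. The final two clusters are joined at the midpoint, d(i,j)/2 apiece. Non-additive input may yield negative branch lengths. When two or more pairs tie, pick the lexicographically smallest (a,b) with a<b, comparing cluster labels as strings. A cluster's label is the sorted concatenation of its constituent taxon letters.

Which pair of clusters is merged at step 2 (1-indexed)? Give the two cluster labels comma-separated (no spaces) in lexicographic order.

B,F

iteration 1: select L,X (d=4, Q=-111); attach at lengths (31/6, -7/6); label the merged cluster LX
  updated: d(B,LX)=37/2, d(F,LX)=37/2, d(K,LX)=29/2
iteration 2: select B,F (d=17, Q=-77); attach at lengths (9, 8); label the merged cluster BF
  updated: d(BF,K)=23/2, d(BF,LX)=10
iteration 3: select BF,K (d=23/2, Q=-36); attach at lengths (7/2, 8); label the merged cluster BFK
  updated: d(BFK,LX)=13/2
iteration 4: select BFK,LX (d=13/2); attach at lengths (13/4, 13/4); label the merged cluster BFKLX
final tree: (((B:9,F:8):7/2,K:8):13/4,(L:31/6,X:-7/6):13/4)
total length: 39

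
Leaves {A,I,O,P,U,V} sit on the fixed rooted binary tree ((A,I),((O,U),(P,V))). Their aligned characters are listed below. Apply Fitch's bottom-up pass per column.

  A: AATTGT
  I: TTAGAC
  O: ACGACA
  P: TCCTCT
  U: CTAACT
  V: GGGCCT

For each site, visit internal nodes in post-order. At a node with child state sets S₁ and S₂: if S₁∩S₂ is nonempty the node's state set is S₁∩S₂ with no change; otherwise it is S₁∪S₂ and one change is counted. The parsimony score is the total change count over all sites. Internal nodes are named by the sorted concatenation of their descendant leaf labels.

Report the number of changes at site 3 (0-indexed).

AI@0: {A} ∪ {T} = {A,T} (union, +1)
OU@0: {A} ∪ {C} = {A,C} (union, +1)
PV@0: {T} ∪ {G} = {G,T} (union, +1)
OPUV@0: {A,C} ∪ {G,T} = {A,C,G,T} (union, +1)
AIOPUV@0: {A,T} ∩ {A,C,G,T} = {A,T} (intersection, +0)
AI@1: {A} ∪ {T} = {A,T} (union, +1)
OU@1: {C} ∪ {T} = {C,T} (union, +1)
PV@1: {C} ∪ {G} = {C,G} (union, +1)
OPUV@1: {C,T} ∩ {C,G} = {C} (intersection, +0)
AIOPUV@1: {A,T} ∪ {C} = {A,C,T} (union, +1)
AI@2: {T} ∪ {A} = {A,T} (union, +1)
OU@2: {G} ∪ {A} = {A,G} (union, +1)
PV@2: {C} ∪ {G} = {C,G} (union, +1)
OPUV@2: {A,G} ∩ {C,G} = {G} (intersection, +0)
AIOPUV@2: {A,T} ∪ {G} = {A,G,T} (union, +1)
AI@3: {T} ∪ {G} = {G,T} (union, +1)
OU@3: {A} ∩ {A} = {A} (intersection, +0)
PV@3: {T} ∪ {C} = {C,T} (union, +1)
OPUV@3: {A} ∪ {C,T} = {A,C,T} (union, +1)
AIOPUV@3: {G,T} ∩ {A,C,T} = {T} (intersection, +0)
AI@4: {G} ∪ {A} = {A,G} (union, +1)
OU@4: {C} ∩ {C} = {C} (intersection, +0)
PV@4: {C} ∩ {C} = {C} (intersection, +0)
OPUV@4: {C} ∩ {C} = {C} (intersection, +0)
AIOPUV@4: {A,G} ∪ {C} = {A,C,G} (union, +1)
AI@5: {T} ∪ {C} = {C,T} (union, +1)
OU@5: {A} ∪ {T} = {A,T} (union, +1)
PV@5: {T} ∩ {T} = {T} (intersection, +0)
OPUV@5: {A,T} ∩ {T} = {T} (intersection, +0)
AIOPUV@5: {C,T} ∩ {T} = {T} (intersection, +0)
per-site changes: [4, 4, 4, 3, 2, 2]; total = 19

3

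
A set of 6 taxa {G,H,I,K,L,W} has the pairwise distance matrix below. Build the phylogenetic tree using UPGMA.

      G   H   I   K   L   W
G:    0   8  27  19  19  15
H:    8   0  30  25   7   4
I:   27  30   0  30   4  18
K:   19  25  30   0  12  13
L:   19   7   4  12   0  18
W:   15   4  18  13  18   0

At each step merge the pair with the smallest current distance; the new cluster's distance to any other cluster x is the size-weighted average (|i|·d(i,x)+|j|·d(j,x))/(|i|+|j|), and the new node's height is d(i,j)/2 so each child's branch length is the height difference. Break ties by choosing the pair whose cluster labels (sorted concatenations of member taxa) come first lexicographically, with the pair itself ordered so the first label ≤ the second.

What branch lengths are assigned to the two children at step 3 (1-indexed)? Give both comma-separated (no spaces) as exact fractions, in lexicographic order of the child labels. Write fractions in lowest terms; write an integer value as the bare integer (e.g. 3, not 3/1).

iteration 1: select H,W (d=4); attach at lengths (2, 2); label the merged cluster HW
  updated: d(G,HW)=23/2, d(HW,I)=24, d(HW,K)=19, d(HW,L)=25/2
iteration 2: select I,L (d=4); attach at lengths (2, 2); label the merged cluster IL
  updated: d(G,IL)=23, d(HW,IL)=73/4, d(IL,K)=21
iteration 3: select G,HW (d=23/2); attach at lengths (23/4, 15/4); label the merged cluster GHW
  updated: d(GHW,IL)=119/6, d(GHW,K)=19
iteration 4: select GHW,K (d=19); attach at lengths (15/4, 19/2); label the merged cluster GHKW
  updated: d(GHKW,IL)=161/8
iteration 5: select GHKW,IL (d=161/8); attach at lengths (9/16, 129/16); label the merged cluster GHIKLW
final tree: (((G:23/4,(H:2,W:2):15/4):15/4,K:19/2):9/16,(I:2,L:2):129/16)
total length: 315/8

23/4,15/4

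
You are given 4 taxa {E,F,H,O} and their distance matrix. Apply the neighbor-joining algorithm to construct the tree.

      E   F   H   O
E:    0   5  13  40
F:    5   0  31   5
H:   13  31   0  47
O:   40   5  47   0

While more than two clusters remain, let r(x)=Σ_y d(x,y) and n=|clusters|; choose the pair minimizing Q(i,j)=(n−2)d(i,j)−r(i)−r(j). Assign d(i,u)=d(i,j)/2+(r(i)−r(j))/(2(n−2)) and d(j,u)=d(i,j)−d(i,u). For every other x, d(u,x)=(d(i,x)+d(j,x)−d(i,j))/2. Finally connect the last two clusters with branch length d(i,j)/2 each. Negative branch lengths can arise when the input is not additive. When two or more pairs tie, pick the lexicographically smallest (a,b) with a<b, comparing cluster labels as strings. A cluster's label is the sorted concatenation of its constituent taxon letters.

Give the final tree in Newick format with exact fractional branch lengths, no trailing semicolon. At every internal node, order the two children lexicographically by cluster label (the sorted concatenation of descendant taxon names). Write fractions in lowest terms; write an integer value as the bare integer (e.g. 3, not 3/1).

(((E:-7/4,H:59/4):87/4,F:-41/4):61/8,O:61/8)

step 1: merge (E,H) at d=13, Q=-123; branch lengths E→-7/4, H→59/4; new cluster EH
  updated: d(EH,F)=23/2, d(EH,O)=37
step 2: merge (EH,F) at d=23/2, Q=-107/2; branch lengths EH→87/4, F→-41/4; new cluster EFH
  updated: d(EFH,O)=61/4
step 3: merge (EFH,O) at d=61/4; branch lengths EFH→61/8, O→61/8; new cluster EFHO
final tree: (((E:-7/4,H:59/4):87/4,F:-41/4):61/8,O:61/8)
total length: 159/4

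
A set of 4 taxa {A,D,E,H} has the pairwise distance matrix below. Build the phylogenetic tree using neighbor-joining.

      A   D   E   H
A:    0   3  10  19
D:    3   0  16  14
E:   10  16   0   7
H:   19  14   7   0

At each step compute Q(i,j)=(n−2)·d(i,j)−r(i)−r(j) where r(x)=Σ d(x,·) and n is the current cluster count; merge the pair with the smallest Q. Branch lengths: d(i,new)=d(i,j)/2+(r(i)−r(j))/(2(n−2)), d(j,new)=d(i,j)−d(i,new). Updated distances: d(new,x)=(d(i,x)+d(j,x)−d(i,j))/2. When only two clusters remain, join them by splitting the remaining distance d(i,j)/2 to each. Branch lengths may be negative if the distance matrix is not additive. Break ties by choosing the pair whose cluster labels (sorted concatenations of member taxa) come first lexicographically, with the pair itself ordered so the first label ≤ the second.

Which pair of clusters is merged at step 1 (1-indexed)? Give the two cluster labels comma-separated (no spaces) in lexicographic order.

step 1: merge (A,D) at d=3, Q=-59; branch lengths A→5/4, D→7/4; new cluster AD
  updated: d(AD,E)=23/2, d(AD,H)=15
step 2: merge (AD,E) at d=23/2, Q=-67/2; branch lengths AD→39/4, E→7/4; new cluster ADE
  updated: d(ADE,H)=21/4
step 3: merge (ADE,H) at d=21/4; branch lengths ADE→21/8, H→21/8; new cluster ADEH
final tree: (((A:5/4,D:7/4):39/4,E:7/4):21/8,H:21/8)
total length: 79/4

A,D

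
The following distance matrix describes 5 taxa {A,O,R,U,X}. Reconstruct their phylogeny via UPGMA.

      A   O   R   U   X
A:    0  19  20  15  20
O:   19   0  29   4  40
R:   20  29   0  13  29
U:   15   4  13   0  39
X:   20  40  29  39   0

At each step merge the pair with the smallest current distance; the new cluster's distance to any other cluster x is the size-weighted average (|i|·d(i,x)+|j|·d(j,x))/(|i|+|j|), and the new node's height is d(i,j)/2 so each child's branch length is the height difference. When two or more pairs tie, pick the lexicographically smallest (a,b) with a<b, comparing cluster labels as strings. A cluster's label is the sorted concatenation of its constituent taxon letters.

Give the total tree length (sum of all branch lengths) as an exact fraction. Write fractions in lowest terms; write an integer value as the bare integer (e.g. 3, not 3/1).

iteration 1: select O,U (d=4); attach at lengths (2, 2); label the merged cluster OU
  updated: d(A,OU)=17, d(OU,R)=21, d(OU,X)=79/2
iteration 2: select A,OU (d=17); attach at lengths (17/2, 13/2); label the merged cluster AOU
  updated: d(AOU,R)=62/3, d(AOU,X)=33
iteration 3: select AOU,R (d=62/3); attach at lengths (11/6, 31/3); label the merged cluster AORU
  updated: d(AORU,X)=32
iteration 4: select AORU,X (d=32); attach at lengths (17/3, 16); label the merged cluster AORUX
final tree: (((A:17/2,(O:2,U:2):13/2):11/6,R:31/3):17/3,X:16)
total length: 317/6

317/6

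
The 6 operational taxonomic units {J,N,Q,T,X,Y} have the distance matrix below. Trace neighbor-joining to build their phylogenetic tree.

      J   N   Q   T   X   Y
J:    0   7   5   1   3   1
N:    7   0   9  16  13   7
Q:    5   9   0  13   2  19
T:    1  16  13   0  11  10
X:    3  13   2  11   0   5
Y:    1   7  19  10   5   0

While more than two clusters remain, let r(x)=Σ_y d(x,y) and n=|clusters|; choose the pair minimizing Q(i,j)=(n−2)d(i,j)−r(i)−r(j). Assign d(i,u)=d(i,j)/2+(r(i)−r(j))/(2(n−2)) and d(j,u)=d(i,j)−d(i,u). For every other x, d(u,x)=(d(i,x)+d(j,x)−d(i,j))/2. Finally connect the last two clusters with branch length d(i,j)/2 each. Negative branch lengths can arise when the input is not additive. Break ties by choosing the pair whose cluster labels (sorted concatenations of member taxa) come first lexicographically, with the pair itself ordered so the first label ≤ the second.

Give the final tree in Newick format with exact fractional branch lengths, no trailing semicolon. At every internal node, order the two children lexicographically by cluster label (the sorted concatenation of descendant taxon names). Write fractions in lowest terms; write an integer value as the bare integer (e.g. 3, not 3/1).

(((J:-15/4,T:19/4):2,(N:16/3,Y:5/3):5/2):9/4,(Q:11/4,X:-3/4):9/4)

iteration 1: select Q,X (d=2, Q=-74); attach at lengths (11/4, -3/4); label the merged cluster QX
  updated: d(J,QX)=3, d(N,QX)=10, d(QX,T)=11, d(QX,Y)=11
iteration 2: select N,Y (d=7, Q=-48); attach at lengths (16/3, 5/3); label the merged cluster NY
  updated: d(J,NY)=1/2, d(NY,QX)=7, d(NY,T)=19/2
iteration 3: select J,T (d=1, Q=-24); attach at lengths (-15/4, 19/4); label the merged cluster JT
  updated: d(JT,NY)=9/2, d(JT,QX)=13/2
iteration 4: select JT,NY (d=9/2, Q=-18); attach at lengths (2, 5/2); label the merged cluster JNTY
  updated: d(JNTY,QX)=9/2
iteration 5: select JNTY,QX (d=9/2); attach at lengths (9/4, 9/4); label the merged cluster JNQTXY
final tree: (((J:-15/4,T:19/4):2,(N:16/3,Y:5/3):5/2):9/4,(Q:11/4,X:-3/4):9/4)
total length: 19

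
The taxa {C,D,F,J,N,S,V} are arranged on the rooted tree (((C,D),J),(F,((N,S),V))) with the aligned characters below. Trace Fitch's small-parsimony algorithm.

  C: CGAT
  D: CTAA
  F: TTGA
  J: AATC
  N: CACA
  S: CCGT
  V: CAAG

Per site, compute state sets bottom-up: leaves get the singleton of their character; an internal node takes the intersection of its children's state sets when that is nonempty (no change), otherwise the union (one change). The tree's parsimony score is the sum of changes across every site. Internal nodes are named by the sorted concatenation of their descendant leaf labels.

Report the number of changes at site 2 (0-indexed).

4

[col 0] CD: children C:{C}, D:{C} ∩→ {C}; cost 0
[col 0] CDJ: children CD:{C}, J:{A} ∪→ {A,C}; cost 1
[col 0] NS: children N:{C}, S:{C} ∩→ {C}; cost 0
[col 0] NSV: children NS:{C}, V:{C} ∩→ {C}; cost 0
[col 0] FNSV: children F:{T}, NSV:{C} ∪→ {C,T}; cost 1
[col 0] CDFJNSV: children CDJ:{A,C}, FNSV:{C,T} ∩→ {C}; cost 0
[col 1] CD: children C:{G}, D:{T} ∪→ {G,T}; cost 1
[col 1] CDJ: children CD:{G,T}, J:{A} ∪→ {A,G,T}; cost 1
[col 1] NS: children N:{A}, S:{C} ∪→ {A,C}; cost 1
[col 1] NSV: children NS:{A,C}, V:{A} ∩→ {A}; cost 0
[col 1] FNSV: children F:{T}, NSV:{A} ∪→ {A,T}; cost 1
[col 1] CDFJNSV: children CDJ:{A,G,T}, FNSV:{A,T} ∩→ {A,T}; cost 0
[col 2] CD: children C:{A}, D:{A} ∩→ {A}; cost 0
[col 2] CDJ: children CD:{A}, J:{T} ∪→ {A,T}; cost 1
[col 2] NS: children N:{C}, S:{G} ∪→ {C,G}; cost 1
[col 2] NSV: children NS:{C,G}, V:{A} ∪→ {A,C,G}; cost 1
[col 2] FNSV: children F:{G}, NSV:{A,C,G} ∩→ {G}; cost 0
[col 2] CDFJNSV: children CDJ:{A,T}, FNSV:{G} ∪→ {A,G,T}; cost 1
[col 3] CD: children C:{T}, D:{A} ∪→ {A,T}; cost 1
[col 3] CDJ: children CD:{A,T}, J:{C} ∪→ {A,C,T}; cost 1
[col 3] NS: children N:{A}, S:{T} ∪→ {A,T}; cost 1
[col 3] NSV: children NS:{A,T}, V:{G} ∪→ {A,G,T}; cost 1
[col 3] FNSV: children F:{A}, NSV:{A,G,T} ∩→ {A}; cost 0
[col 3] CDFJNSV: children CDJ:{A,C,T}, FNSV:{A} ∩→ {A}; cost 0
per-site changes: [2, 4, 4, 4]; total = 14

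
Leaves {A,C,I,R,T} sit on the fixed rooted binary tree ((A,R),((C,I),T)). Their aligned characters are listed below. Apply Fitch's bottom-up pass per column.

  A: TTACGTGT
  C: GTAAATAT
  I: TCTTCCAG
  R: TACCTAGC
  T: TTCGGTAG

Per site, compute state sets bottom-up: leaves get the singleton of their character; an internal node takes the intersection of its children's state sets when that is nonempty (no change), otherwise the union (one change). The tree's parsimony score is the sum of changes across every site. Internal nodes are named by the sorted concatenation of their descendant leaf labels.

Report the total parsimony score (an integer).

18

site 0, node AR: A={T} ∩ R={T} → {T} (+0)
site 0, node CI: C={G} ∪ I={T} → {G,T} (+1)
site 0, node CIT: CI={G,T} ∩ T={T} → {T} (+0)
site 0, node ACIRT: AR={T} ∩ CIT={T} → {T} (+0)
site 1, node AR: A={T} ∪ R={A} → {A,T} (+1)
site 1, node CI: C={T} ∪ I={C} → {C,T} (+1)
site 1, node CIT: CI={C,T} ∩ T={T} → {T} (+0)
site 1, node ACIRT: AR={A,T} ∩ CIT={T} → {T} (+0)
site 2, node AR: A={A} ∪ R={C} → {A,C} (+1)
site 2, node CI: C={A} ∪ I={T} → {A,T} (+1)
site 2, node CIT: CI={A,T} ∪ T={C} → {A,C,T} (+1)
site 2, node ACIRT: AR={A,C} ∩ CIT={A,C,T} → {A,C} (+0)
site 3, node AR: A={C} ∩ R={C} → {C} (+0)
site 3, node CI: C={A} ∪ I={T} → {A,T} (+1)
site 3, node CIT: CI={A,T} ∪ T={G} → {A,G,T} (+1)
site 3, node ACIRT: AR={C} ∪ CIT={A,G,T} → {A,C,G,T} (+1)
site 4, node AR: A={G} ∪ R={T} → {G,T} (+1)
site 4, node CI: C={A} ∪ I={C} → {A,C} (+1)
site 4, node CIT: CI={A,C} ∪ T={G} → {A,C,G} (+1)
site 4, node ACIRT: AR={G,T} ∩ CIT={A,C,G} → {G} (+0)
site 5, node AR: A={T} ∪ R={A} → {A,T} (+1)
site 5, node CI: C={T} ∪ I={C} → {C,T} (+1)
site 5, node CIT: CI={C,T} ∩ T={T} → {T} (+0)
site 5, node ACIRT: AR={A,T} ∩ CIT={T} → {T} (+0)
site 6, node AR: A={G} ∩ R={G} → {G} (+0)
site 6, node CI: C={A} ∩ I={A} → {A} (+0)
site 6, node CIT: CI={A} ∩ T={A} → {A} (+0)
site 6, node ACIRT: AR={G} ∪ CIT={A} → {A,G} (+1)
site 7, node AR: A={T} ∪ R={C} → {C,T} (+1)
site 7, node CI: C={T} ∪ I={G} → {G,T} (+1)
site 7, node CIT: CI={G,T} ∩ T={G} → {G} (+0)
site 7, node ACIRT: AR={C,T} ∪ CIT={G} → {C,G,T} (+1)
per-site changes: [1, 2, 3, 3, 3, 2, 1, 3]; total = 18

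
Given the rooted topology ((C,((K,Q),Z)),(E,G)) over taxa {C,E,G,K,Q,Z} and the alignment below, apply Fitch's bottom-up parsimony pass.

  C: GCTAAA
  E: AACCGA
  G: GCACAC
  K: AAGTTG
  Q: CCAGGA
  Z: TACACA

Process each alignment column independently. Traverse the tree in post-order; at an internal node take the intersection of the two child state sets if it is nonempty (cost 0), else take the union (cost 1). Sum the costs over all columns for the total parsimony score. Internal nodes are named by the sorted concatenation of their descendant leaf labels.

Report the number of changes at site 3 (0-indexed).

site 0, node KQ: K={A} ∪ Q={C} → {A,C} (+1)
site 0, node KQZ: KQ={A,C} ∪ Z={T} → {A,C,T} (+1)
site 0, node CKQZ: C={G} ∪ KQZ={A,C,T} → {A,C,G,T} (+1)
site 0, node EG: E={A} ∪ G={G} → {A,G} (+1)
site 0, node CEGKQZ: CKQZ={A,C,G,T} ∩ EG={A,G} → {A,G} (+0)
site 1, node KQ: K={A} ∪ Q={C} → {A,C} (+1)
site 1, node KQZ: KQ={A,C} ∩ Z={A} → {A} (+0)
site 1, node CKQZ: C={C} ∪ KQZ={A} → {A,C} (+1)
site 1, node EG: E={A} ∪ G={C} → {A,C} (+1)
site 1, node CEGKQZ: CKQZ={A,C} ∩ EG={A,C} → {A,C} (+0)
site 2, node KQ: K={G} ∪ Q={A} → {A,G} (+1)
site 2, node KQZ: KQ={A,G} ∪ Z={C} → {A,C,G} (+1)
site 2, node CKQZ: C={T} ∪ KQZ={A,C,G} → {A,C,G,T} (+1)
site 2, node EG: E={C} ∪ G={A} → {A,C} (+1)
site 2, node CEGKQZ: CKQZ={A,C,G,T} ∩ EG={A,C} → {A,C} (+0)
site 3, node KQ: K={T} ∪ Q={G} → {G,T} (+1)
site 3, node KQZ: KQ={G,T} ∪ Z={A} → {A,G,T} (+1)
site 3, node CKQZ: C={A} ∩ KQZ={A,G,T} → {A} (+0)
site 3, node EG: E={C} ∩ G={C} → {C} (+0)
site 3, node CEGKQZ: CKQZ={A} ∪ EG={C} → {A,C} (+1)
site 4, node KQ: K={T} ∪ Q={G} → {G,T} (+1)
site 4, node KQZ: KQ={G,T} ∪ Z={C} → {C,G,T} (+1)
site 4, node CKQZ: C={A} ∪ KQZ={C,G,T} → {A,C,G,T} (+1)
site 4, node EG: E={G} ∪ G={A} → {A,G} (+1)
site 4, node CEGKQZ: CKQZ={A,C,G,T} ∩ EG={A,G} → {A,G} (+0)
site 5, node KQ: K={G} ∪ Q={A} → {A,G} (+1)
site 5, node KQZ: KQ={A,G} ∩ Z={A} → {A} (+0)
site 5, node CKQZ: C={A} ∩ KQZ={A} → {A} (+0)
site 5, node EG: E={A} ∪ G={C} → {A,C} (+1)
site 5, node CEGKQZ: CKQZ={A} ∩ EG={A,C} → {A} (+0)
per-site changes: [4, 3, 4, 3, 4, 2]; total = 20

3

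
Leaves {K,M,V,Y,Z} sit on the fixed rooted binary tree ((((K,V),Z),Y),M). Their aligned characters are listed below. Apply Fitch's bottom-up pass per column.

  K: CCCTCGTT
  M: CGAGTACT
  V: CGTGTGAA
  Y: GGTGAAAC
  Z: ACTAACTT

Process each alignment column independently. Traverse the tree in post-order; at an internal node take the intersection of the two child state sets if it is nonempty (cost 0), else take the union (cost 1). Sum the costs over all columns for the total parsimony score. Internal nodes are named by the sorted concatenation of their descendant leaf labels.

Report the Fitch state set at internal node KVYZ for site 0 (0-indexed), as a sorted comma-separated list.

site 0, node KV: K={C} ∩ V={C} → {C} (+0)
site 0, node KVZ: KV={C} ∪ Z={A} → {A,C} (+1)
site 0, node KVYZ: KVZ={A,C} ∪ Y={G} → {A,C,G} (+1)
site 0, node KMVYZ: KVYZ={A,C,G} ∩ M={C} → {C} (+0)
site 1, node KV: K={C} ∪ V={G} → {C,G} (+1)
site 1, node KVZ: KV={C,G} ∩ Z={C} → {C} (+0)
site 1, node KVYZ: KVZ={C} ∪ Y={G} → {C,G} (+1)
site 1, node KMVYZ: KVYZ={C,G} ∩ M={G} → {G} (+0)
site 2, node KV: K={C} ∪ V={T} → {C,T} (+1)
site 2, node KVZ: KV={C,T} ∩ Z={T} → {T} (+0)
site 2, node KVYZ: KVZ={T} ∩ Y={T} → {T} (+0)
site 2, node KMVYZ: KVYZ={T} ∪ M={A} → {A,T} (+1)
site 3, node KV: K={T} ∪ V={G} → {G,T} (+1)
site 3, node KVZ: KV={G,T} ∪ Z={A} → {A,G,T} (+1)
site 3, node KVYZ: KVZ={A,G,T} ∩ Y={G} → {G} (+0)
site 3, node KMVYZ: KVYZ={G} ∩ M={G} → {G} (+0)
site 4, node KV: K={C} ∪ V={T} → {C,T} (+1)
site 4, node KVZ: KV={C,T} ∪ Z={A} → {A,C,T} (+1)
site 4, node KVYZ: KVZ={A,C,T} ∩ Y={A} → {A} (+0)
site 4, node KMVYZ: KVYZ={A} ∪ M={T} → {A,T} (+1)
site 5, node KV: K={G} ∩ V={G} → {G} (+0)
site 5, node KVZ: KV={G} ∪ Z={C} → {C,G} (+1)
site 5, node KVYZ: KVZ={C,G} ∪ Y={A} → {A,C,G} (+1)
site 5, node KMVYZ: KVYZ={A,C,G} ∩ M={A} → {A} (+0)
site 6, node KV: K={T} ∪ V={A} → {A,T} (+1)
site 6, node KVZ: KV={A,T} ∩ Z={T} → {T} (+0)
site 6, node KVYZ: KVZ={T} ∪ Y={A} → {A,T} (+1)
site 6, node KMVYZ: KVYZ={A,T} ∪ M={C} → {A,C,T} (+1)
site 7, node KV: K={T} ∪ V={A} → {A,T} (+1)
site 7, node KVZ: KV={A,T} ∩ Z={T} → {T} (+0)
site 7, node KVYZ: KVZ={T} ∪ Y={C} → {C,T} (+1)
site 7, node KMVYZ: KVYZ={C,T} ∩ M={T} → {T} (+0)
per-site changes: [2, 2, 2, 2, 3, 2, 3, 2]; total = 18

A,C,G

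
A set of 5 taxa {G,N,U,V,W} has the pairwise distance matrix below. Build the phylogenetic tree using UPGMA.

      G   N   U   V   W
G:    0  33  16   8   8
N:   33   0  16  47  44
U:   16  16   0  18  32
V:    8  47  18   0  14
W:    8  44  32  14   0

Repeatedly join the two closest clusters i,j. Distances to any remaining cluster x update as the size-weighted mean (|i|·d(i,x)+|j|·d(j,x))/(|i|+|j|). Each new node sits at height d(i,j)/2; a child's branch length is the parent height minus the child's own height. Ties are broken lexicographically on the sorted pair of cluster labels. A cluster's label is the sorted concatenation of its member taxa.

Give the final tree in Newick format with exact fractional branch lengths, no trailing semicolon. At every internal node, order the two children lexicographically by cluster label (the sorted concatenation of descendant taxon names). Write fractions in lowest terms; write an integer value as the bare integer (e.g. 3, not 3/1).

(((G:4,V:4):3/2,W:11/2):31/3,(N:8,U:8):47/6)

1. join G+V (d=8) ⇒ GV; edges |G|=4, |V|=4
  updated: d(GV,N)=40, d(GV,U)=17, d(GV,W)=11
2. join GV+W (d=11) ⇒ GVW; edges |GV|=3/2, |W|=11/2
  updated: d(GVW,N)=124/3, d(GVW,U)=22
3. join N+U (d=16) ⇒ NU; edges |N|=8, |U|=8
  updated: d(GVW,NU)=95/3
4. join GVW+NU (d=95/3) ⇒ GNUVW; edges |GVW|=31/3, |NU|=47/6
final tree: (((G:4,V:4):3/2,W:11/2):31/3,(N:8,U:8):47/6)
total length: 295/6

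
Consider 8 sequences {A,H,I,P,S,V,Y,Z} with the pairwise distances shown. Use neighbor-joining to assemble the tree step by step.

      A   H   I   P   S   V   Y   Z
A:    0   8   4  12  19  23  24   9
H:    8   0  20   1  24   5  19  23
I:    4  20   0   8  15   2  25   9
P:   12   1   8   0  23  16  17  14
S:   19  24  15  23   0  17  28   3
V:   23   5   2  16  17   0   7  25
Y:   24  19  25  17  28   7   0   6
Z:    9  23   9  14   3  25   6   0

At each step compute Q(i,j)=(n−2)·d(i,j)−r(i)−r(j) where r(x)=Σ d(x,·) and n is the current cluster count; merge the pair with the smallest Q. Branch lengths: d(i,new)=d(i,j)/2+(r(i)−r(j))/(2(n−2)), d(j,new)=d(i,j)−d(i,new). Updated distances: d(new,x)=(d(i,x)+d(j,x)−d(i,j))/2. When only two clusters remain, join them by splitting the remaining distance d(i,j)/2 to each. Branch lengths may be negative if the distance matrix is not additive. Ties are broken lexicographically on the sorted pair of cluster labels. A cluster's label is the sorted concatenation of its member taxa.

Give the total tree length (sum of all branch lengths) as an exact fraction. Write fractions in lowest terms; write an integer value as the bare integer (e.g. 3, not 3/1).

iteration 1: select S,Z (d=3, Q=-200); attach at lengths (29/6, -11/6); label the merged cluster SZ
  updated: d(A,SZ)=25/2, d(H,SZ)=22, d(I,SZ)=21/2, d(P,SZ)=17, d(SZ,V)=39/2, d(SZ,Y)=31/2
iteration 2: select V,Y (d=7, Q=-145); attach at lengths (0, 7); label the merged cluster VY
  updated: d(A,VY)=20, d(H,VY)=17/2, d(I,VY)=10, d(P,VY)=13, d(SZ,VY)=14
iteration 3: select H,P (d=1, Q=-213/2); attach at lengths (25/16, -9/16); label the merged cluster HP
  updated: d(A,HP)=19/2, d(HP,I)=27/2, d(HP,SZ)=19, d(HP,VY)=41/4
iteration 4: select HP,VY (d=41/4, Q=-303/4); attach at lengths (115/24, 131/24); label the merged cluster HPVY
  updated: d(A,HPVY)=77/8, d(HPVY,I)=53/8, d(HPVY,SZ)=91/8
iteration 5: select A,I (d=4, Q=-157/4); attach at lengths (13/4, 3/4); label the merged cluster AI
  updated: d(AI,HPVY)=49/8, d(AI,SZ)=19/2
iteration 6: select AI,HPVY (d=49/8, Q=-27); attach at lengths (17/8, 4); label the merged cluster AHIPVY
  updated: d(AHIPVY,SZ)=59/8
iteration 7: select AHIPVY,SZ (d=59/8); attach at lengths (59/16, 59/16); label the merged cluster AHIPSVYZ
final tree: (((A:13/4,I:3/4):17/8,((H:25/16,P:-9/16):115/24,(V:0,Y:7):131/24):4):59/16,(S:29/6,Z:-11/6):59/16)
total length: 155/4

155/4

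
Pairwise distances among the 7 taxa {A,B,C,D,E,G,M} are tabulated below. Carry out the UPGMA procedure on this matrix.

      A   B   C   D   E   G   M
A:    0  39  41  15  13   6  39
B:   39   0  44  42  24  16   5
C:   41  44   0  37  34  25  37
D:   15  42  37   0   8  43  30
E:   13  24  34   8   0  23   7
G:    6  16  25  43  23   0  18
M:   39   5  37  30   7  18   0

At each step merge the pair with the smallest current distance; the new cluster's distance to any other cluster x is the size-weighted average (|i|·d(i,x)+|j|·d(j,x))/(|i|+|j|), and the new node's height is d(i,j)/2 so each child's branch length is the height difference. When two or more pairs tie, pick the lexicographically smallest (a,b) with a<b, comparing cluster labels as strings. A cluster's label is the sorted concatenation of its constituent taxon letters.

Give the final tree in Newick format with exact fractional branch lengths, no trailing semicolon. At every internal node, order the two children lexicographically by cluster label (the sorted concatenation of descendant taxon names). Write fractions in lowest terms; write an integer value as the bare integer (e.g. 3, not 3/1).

iteration 1: select B,M (d=5); attach at lengths (5/2, 5/2); label the merged cluster BM
  updated: d(A,BM)=39, d(BM,C)=81/2, d(BM,D)=36, d(BM,E)=31/2, d(BM,G)=17
iteration 2: select A,G (d=6); attach at lengths (3, 3); label the merged cluster AG
  updated: d(AG,BM)=28, d(AG,C)=33, d(AG,D)=29, d(AG,E)=18
iteration 3: select D,E (d=8); attach at lengths (4, 4); label the merged cluster DE
  updated: d(AG,DE)=47/2, d(BM,DE)=103/4, d(C,DE)=71/2
iteration 4: select AG,DE (d=47/2); attach at lengths (35/4, 31/4); label the merged cluster ADEG
  updated: d(ADEG,BM)=215/8, d(ADEG,C)=137/4
iteration 5: select ADEG,BM (d=215/8); attach at lengths (27/16, 175/16); label the merged cluster ABDEGM
  updated: d(ABDEGM,C)=109/3
iteration 6: select ABDEGM,C (d=109/3); attach at lengths (227/48, 109/6); label the merged cluster ABCDEGM
final tree: ((((A:3,G:3):35/4,(D:4,E:4):31/4):27/16,(B:5/2,M:5/2):175/16):227/48,C:109/6)
total length: 3409/48

((((A:3,G:3):35/4,(D:4,E:4):31/4):27/16,(B:5/2,M:5/2):175/16):227/48,C:109/6)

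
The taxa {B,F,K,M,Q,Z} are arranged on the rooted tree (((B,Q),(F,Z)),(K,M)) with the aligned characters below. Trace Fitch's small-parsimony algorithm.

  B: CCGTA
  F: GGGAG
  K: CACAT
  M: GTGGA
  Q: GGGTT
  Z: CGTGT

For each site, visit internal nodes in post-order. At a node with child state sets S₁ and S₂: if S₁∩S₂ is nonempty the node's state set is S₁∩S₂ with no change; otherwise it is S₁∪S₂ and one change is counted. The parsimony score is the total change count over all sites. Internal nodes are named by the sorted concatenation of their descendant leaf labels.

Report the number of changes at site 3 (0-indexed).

3

site 0, node BQ: B={C} ∪ Q={G} → {C,G} (+1)
site 0, node FZ: F={G} ∪ Z={C} → {C,G} (+1)
site 0, node BFQZ: BQ={C,G} ∩ FZ={C,G} → {C,G} (+0)
site 0, node KM: K={C} ∪ M={G} → {C,G} (+1)
site 0, node BFKMQZ: BFQZ={C,G} ∩ KM={C,G} → {C,G} (+0)
site 1, node BQ: B={C} ∪ Q={G} → {C,G} (+1)
site 1, node FZ: F={G} ∩ Z={G} → {G} (+0)
site 1, node BFQZ: BQ={C,G} ∩ FZ={G} → {G} (+0)
site 1, node KM: K={A} ∪ M={T} → {A,T} (+1)
site 1, node BFKMQZ: BFQZ={G} ∪ KM={A,T} → {A,G,T} (+1)
site 2, node BQ: B={G} ∩ Q={G} → {G} (+0)
site 2, node FZ: F={G} ∪ Z={T} → {G,T} (+1)
site 2, node BFQZ: BQ={G} ∩ FZ={G,T} → {G} (+0)
site 2, node KM: K={C} ∪ M={G} → {C,G} (+1)
site 2, node BFKMQZ: BFQZ={G} ∩ KM={C,G} → {G} (+0)
site 3, node BQ: B={T} ∩ Q={T} → {T} (+0)
site 3, node FZ: F={A} ∪ Z={G} → {A,G} (+1)
site 3, node BFQZ: BQ={T} ∪ FZ={A,G} → {A,G,T} (+1)
site 3, node KM: K={A} ∪ M={G} → {A,G} (+1)
site 3, node BFKMQZ: BFQZ={A,G,T} ∩ KM={A,G} → {A,G} (+0)
site 4, node BQ: B={A} ∪ Q={T} → {A,T} (+1)
site 4, node FZ: F={G} ∪ Z={T} → {G,T} (+1)
site 4, node BFQZ: BQ={A,T} ∩ FZ={G,T} → {T} (+0)
site 4, node KM: K={T} ∪ M={A} → {A,T} (+1)
site 4, node BFKMQZ: BFQZ={T} ∩ KM={A,T} → {T} (+0)
per-site changes: [3, 3, 2, 3, 3]; total = 14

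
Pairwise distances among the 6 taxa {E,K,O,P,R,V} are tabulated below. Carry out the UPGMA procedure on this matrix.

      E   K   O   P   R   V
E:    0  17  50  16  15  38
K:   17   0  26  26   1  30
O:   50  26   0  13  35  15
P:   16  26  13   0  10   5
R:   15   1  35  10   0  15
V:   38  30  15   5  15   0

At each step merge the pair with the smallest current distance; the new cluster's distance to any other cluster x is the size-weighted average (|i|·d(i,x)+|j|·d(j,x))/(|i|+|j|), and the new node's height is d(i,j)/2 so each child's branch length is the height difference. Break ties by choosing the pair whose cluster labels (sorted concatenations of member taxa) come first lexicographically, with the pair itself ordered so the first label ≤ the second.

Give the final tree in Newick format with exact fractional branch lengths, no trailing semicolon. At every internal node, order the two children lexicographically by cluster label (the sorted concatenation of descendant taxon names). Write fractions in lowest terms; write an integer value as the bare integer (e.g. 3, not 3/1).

step 1: merge (K,R) at d=1; branch lengths K→1/2, R→1/2; new cluster KR
  updated: d(E,KR)=16, d(KR,O)=61/2, d(KR,P)=18, d(KR,V)=45/2
step 2: merge (P,V) at d=5; branch lengths P→5/2, V→5/2; new cluster PV
  updated: d(E,PV)=27, d(KR,PV)=81/4, d(O,PV)=14
step 3: merge (O,PV) at d=14; branch lengths O→7, PV→9/2; new cluster OPV
  updated: d(E,OPV)=104/3, d(KR,OPV)=71/3
step 4: merge (E,KR) at d=16; branch lengths E→8, KR→15/2; new cluster EKR
  updated: d(EKR,OPV)=82/3
step 5: merge (EKR,OPV) at d=82/3; branch lengths EKR→17/3, OPV→20/3; new cluster EKOPRV
final tree: ((E:8,(K:1/2,R:1/2):15/2):17/3,(O:7,(P:5/2,V:5/2):9/2):20/3)
total length: 136/3

((E:8,(K:1/2,R:1/2):15/2):17/3,(O:7,(P:5/2,V:5/2):9/2):20/3)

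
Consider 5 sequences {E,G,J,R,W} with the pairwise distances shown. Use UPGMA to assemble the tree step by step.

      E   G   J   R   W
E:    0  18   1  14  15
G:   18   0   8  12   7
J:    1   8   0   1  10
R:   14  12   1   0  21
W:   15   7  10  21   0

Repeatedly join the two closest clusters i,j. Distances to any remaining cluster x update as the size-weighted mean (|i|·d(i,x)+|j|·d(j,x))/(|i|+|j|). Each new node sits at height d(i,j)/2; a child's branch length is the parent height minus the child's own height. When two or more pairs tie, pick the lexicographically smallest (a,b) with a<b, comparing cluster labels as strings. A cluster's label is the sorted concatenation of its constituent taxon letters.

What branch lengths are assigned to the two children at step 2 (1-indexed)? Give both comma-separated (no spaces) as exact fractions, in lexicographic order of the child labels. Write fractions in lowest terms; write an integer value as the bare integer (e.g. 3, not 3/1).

7/2,7/2

step 1: merge (E,J) at d=1; branch lengths E→1/2, J→1/2; new cluster EJ
  updated: d(EJ,G)=13, d(EJ,R)=15/2, d(EJ,W)=25/2
step 2: merge (G,W) at d=7; branch lengths G→7/2, W→7/2; new cluster GW
  updated: d(EJ,GW)=51/4, d(GW,R)=33/2
step 3: merge (EJ,R) at d=15/2; branch lengths EJ→13/4, R→15/4; new cluster EJR
  updated: d(EJR,GW)=14
step 4: merge (EJR,GW) at d=14; branch lengths EJR→13/4, GW→7/2; new cluster EGJRW
final tree: (((E:1/2,J:1/2):13/4,R:15/4):13/4,(G:7/2,W:7/2):7/2)
total length: 87/4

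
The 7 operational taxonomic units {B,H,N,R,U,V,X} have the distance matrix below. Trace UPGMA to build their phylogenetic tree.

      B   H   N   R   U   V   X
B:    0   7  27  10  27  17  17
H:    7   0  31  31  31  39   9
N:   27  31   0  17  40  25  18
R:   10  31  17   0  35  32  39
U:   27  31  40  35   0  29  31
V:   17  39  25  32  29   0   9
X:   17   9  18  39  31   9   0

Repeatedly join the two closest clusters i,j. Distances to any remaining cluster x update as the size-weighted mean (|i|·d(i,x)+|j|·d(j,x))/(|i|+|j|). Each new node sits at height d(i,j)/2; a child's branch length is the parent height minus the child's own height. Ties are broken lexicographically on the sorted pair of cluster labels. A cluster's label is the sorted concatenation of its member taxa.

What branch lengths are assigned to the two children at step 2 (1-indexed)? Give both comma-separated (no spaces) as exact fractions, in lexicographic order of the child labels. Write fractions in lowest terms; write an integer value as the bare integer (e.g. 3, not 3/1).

1. join B+H (d=7) ⇒ BH; edges |B|=7/2, |H|=7/2
  updated: d(BH,N)=29, d(BH,R)=41/2, d(BH,U)=29, d(BH,V)=28, d(BH,X)=13
2. join V+X (d=9) ⇒ VX; edges |V|=9/2, |X|=9/2
  updated: d(BH,VX)=41/2, d(N,VX)=43/2, d(R,VX)=71/2, d(U,VX)=30
3. join N+R (d=17) ⇒ NR; edges |N|=17/2, |R|=17/2
  updated: d(BH,NR)=99/4, d(NR,U)=75/2, d(NR,VX)=57/2
4. join BH+VX (d=41/2) ⇒ BHVX; edges |BH|=27/4, |VX|=23/4
  updated: d(BHVX,NR)=213/8, d(BHVX,U)=59/2
5. join BHVX+NR (d=213/8) ⇒ BHNRVX; edges |BHVX|=49/16, |NR|=77/16
  updated: d(BHNRVX,U)=193/6
6. join BHNRVX+U (d=193/6) ⇒ BHNRUVX; edges |BHNRVX|=133/48, |U|=193/12
final tree: ((((B:7/2,H:7/2):27/4,(V:9/2,X:9/2):23/4):49/16,(N:17/2,R:17/2):77/16):133/48,U:193/12)
total length: 3467/48

9/2,9/2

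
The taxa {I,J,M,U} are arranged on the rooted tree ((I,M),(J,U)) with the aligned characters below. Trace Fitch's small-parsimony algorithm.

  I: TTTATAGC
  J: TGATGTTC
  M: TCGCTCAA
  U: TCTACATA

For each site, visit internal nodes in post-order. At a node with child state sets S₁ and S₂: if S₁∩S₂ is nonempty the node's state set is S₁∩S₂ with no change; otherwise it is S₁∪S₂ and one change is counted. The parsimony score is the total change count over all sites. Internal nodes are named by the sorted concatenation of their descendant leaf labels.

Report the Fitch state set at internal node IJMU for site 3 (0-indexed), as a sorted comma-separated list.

A

IM@0: {T} ∩ {T} = {T} (intersection, +0)
JU@0: {T} ∩ {T} = {T} (intersection, +0)
IJMU@0: {T} ∩ {T} = {T} (intersection, +0)
IM@1: {T} ∪ {C} = {C,T} (union, +1)
JU@1: {G} ∪ {C} = {C,G} (union, +1)
IJMU@1: {C,T} ∩ {C,G} = {C} (intersection, +0)
IM@2: {T} ∪ {G} = {G,T} (union, +1)
JU@2: {A} ∪ {T} = {A,T} (union, +1)
IJMU@2: {G,T} ∩ {A,T} = {T} (intersection, +0)
IM@3: {A} ∪ {C} = {A,C} (union, +1)
JU@3: {T} ∪ {A} = {A,T} (union, +1)
IJMU@3: {A,C} ∩ {A,T} = {A} (intersection, +0)
IM@4: {T} ∩ {T} = {T} (intersection, +0)
JU@4: {G} ∪ {C} = {C,G} (union, +1)
IJMU@4: {T} ∪ {C,G} = {C,G,T} (union, +1)
IM@5: {A} ∪ {C} = {A,C} (union, +1)
JU@5: {T} ∪ {A} = {A,T} (union, +1)
IJMU@5: {A,C} ∩ {A,T} = {A} (intersection, +0)
IM@6: {G} ∪ {A} = {A,G} (union, +1)
JU@6: {T} ∩ {T} = {T} (intersection, +0)
IJMU@6: {A,G} ∪ {T} = {A,G,T} (union, +1)
IM@7: {C} ∪ {A} = {A,C} (union, +1)
JU@7: {C} ∪ {A} = {A,C} (union, +1)
IJMU@7: {A,C} ∩ {A,C} = {A,C} (intersection, +0)
per-site changes: [0, 2, 2, 2, 2, 2, 2, 2]; total = 14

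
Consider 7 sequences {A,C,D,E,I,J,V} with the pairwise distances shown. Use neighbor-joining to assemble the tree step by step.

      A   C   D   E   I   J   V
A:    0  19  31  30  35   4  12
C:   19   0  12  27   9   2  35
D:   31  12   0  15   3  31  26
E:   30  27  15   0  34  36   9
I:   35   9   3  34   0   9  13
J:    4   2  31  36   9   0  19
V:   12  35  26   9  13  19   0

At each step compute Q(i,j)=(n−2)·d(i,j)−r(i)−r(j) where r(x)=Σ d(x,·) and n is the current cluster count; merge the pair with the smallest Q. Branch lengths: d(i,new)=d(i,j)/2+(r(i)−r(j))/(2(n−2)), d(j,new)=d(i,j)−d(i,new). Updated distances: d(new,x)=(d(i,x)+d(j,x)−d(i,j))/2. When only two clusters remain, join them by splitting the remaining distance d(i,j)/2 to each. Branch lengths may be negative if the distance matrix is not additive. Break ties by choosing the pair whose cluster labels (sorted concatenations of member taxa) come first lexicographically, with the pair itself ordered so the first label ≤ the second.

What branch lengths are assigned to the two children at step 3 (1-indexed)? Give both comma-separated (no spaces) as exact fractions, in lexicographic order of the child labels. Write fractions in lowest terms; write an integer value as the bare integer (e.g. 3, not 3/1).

1. join E+V (d=9, Q=-220) ⇒ EV; edges |E|=41/5, |V|=4/5
  updated: d(A,EV)=33/2, d(C,EV)=53/2, d(D,EV)=16, d(EV,I)=19, d(EV,J)=23
2. join A+J (d=4, Q=-317/2) ⇒ AJ; edges |A|=105/16, |J|=-41/16
  updated: d(AJ,C)=17/2, d(AJ,D)=29, d(AJ,EV)=71/4, d(AJ,I)=20
3. join AJ+C (d=17/2, Q=-423/4) ⇒ ACJ; edges |AJ|=179/24, |C|=25/24
  updated: d(ACJ,D)=65/4, d(ACJ,EV)=143/8, d(ACJ,I)=41/4
4. join ACJ+EV (d=143/8, Q=-123/2) ⇒ ACEJV; edges |ACJ|=109/16, |EV|=177/16
  updated: d(ACEJV,D)=115/16, d(ACEJV,I)=91/16
5. join ACEJV+D (d=115/16, Q=-127/8) ⇒ ACDEJV; edges |ACEJV|=79/16, |D|=9/4
  updated: d(ACDEJV,I)=3/4
6. join ACDEJV+I (d=3/4) ⇒ ACDEIJV; edges |ACDEJV|=3/8, |I|=3/8
final tree: (((((A:105/16,J:-41/16):179/24,C:25/24):109/16,(E:41/5,V:4/5):177/16):79/16,D:9/4):3/8,I:3/8)
total length: 757/16

179/24,25/24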